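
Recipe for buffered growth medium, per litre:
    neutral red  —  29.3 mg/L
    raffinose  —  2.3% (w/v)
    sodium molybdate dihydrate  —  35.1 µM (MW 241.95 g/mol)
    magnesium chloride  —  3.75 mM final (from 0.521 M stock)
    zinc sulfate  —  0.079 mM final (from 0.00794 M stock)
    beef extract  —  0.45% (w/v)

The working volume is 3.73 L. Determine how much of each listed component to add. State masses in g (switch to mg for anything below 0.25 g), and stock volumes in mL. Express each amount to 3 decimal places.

Scale factor relative to 1 L: 3.73.
neutral red: 29.3 mg/L × 3.73 L = 109.289 mg
raffinose: 2.3 g per 100 mL × 3730 mL ÷ 100 = 85.790 g
sodium molybdate dihydrate: 35.1 µmol/L × 241.95 g/mol × 3.73 L ÷ 1000 = 31.677 mg
magnesium chloride: V = C2·V2/C1 = 3.75 mM × 3730 mL ÷ 521 mM = 26.847 mL
zinc sulfate: dilute stock: 0.079 mM × 3730 mL ÷ 7.94 mM = 37.112 mL
beef extract: 0.45% w/v = 4.5 g/L → 4.5 × 3.73 L = 16.785 g

neutral red 109.289 mg; raffinose 85.790 g; sodium molybdate dihydrate 31.677 mg; magnesium chloride 26.847 mL; zinc sulfate 37.112 mL; beef extract 16.785 g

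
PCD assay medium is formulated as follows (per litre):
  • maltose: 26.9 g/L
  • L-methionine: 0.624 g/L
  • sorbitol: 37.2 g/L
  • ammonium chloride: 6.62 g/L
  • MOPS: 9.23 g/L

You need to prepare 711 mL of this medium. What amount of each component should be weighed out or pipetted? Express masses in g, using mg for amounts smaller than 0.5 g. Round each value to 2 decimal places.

Scale factor relative to 1 L: 0.711.
maltose: 26.9 g/L × 0.711 L = 19.13 g
L-methionine: 0.624 g/L × 0.711 L = 0.443664 g = 443.66 mg
sorbitol: 37.2 g/L × 0.711 L = 26.45 g
ammonium chloride: 6.62 g/L × 0.711 L = 4.71 g
MOPS: 9.23 g/L × 0.711 L = 6.56 g

maltose 19.13 g; L-methionine 443.66 mg; sorbitol 26.45 g; ammonium chloride 4.71 g; MOPS 6.56 g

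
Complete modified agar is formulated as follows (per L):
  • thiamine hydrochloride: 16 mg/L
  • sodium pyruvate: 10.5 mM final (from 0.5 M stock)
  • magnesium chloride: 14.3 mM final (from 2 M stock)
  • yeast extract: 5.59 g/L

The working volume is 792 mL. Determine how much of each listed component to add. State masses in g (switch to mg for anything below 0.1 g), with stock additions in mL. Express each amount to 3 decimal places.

thiamine hydrochloride 12.672 mg; sodium pyruvate 16.632 mL; magnesium chloride 5.663 mL; yeast extract 4.427 g

Scale factor relative to 1 L: 0.792.
thiamine hydrochloride: 16 mg/L × 0.792 L = 12.672 mg
sodium pyruvate: C1V1 = C2V2 → 10.5 mM × 792 mL ÷ 500 mM = 16.632 mL
magnesium chloride: dilute stock: 14.3 mM × 792 mL ÷ 2000 mM = 5.663 mL
yeast extract: 5.59 g/L × 0.792 L = 4.427 g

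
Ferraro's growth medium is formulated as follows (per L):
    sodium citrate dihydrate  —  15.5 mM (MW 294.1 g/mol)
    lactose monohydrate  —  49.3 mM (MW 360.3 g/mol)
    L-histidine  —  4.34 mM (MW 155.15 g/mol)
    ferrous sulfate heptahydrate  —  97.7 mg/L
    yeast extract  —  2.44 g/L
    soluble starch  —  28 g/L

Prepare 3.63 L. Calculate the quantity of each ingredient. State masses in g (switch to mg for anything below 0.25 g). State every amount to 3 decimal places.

Scale factor relative to 1 L: 3.63.
sodium citrate dihydrate: 15.5 mmol/L × 294.1 g/mol × 3.63 L ÷ 1000 = 16.548 g
lactose monohydrate: 49.3 mmol/L × 360.3 g/mol × 3.63 L ÷ 1000 = 64.479 g
L-histidine: 4.34 mmol/L × 155.15 g/mol × 3.63 L ÷ 1000 = 2.444 g
ferrous sulfate heptahydrate: 97.7 mg/L × 3.63 L = 354.651 mg = 0.355 g
yeast extract: 2.44 g/L × 3.63 L = 8.857 g
soluble starch: 28 g/L × 3.63 L = 101.640 g

sodium citrate dihydrate 16.548 g; lactose monohydrate 64.479 g; L-histidine 2.444 g; ferrous sulfate heptahydrate 0.355 g; yeast extract 8.857 g; soluble starch 101.640 g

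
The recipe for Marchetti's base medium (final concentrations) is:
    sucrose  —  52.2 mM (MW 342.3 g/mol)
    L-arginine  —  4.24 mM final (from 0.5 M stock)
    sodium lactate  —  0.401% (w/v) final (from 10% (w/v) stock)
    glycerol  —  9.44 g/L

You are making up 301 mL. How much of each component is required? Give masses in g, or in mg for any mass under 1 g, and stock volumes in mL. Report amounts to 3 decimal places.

sucrose 5.378 g; L-arginine 2.552 mL; sodium lactate 12.070 mL; glycerol 2.841 g

Working volume: 301 mL = 0.301 L.
sucrose: 52.2 mmol/L × 342.3 g/mol × 0.301 L ÷ 1000 = 5.378 g
L-arginine: V = C2·V2/C1 = 4.24 mM × 301 mL ÷ 500 mM = 2.552 mL
sodium lactate: C1V1 = C2V2 → 0.401% ÷ 10% × 301 mL = 12.070 mL
glycerol: 9.44 g/L × 0.301 L = 2.841 g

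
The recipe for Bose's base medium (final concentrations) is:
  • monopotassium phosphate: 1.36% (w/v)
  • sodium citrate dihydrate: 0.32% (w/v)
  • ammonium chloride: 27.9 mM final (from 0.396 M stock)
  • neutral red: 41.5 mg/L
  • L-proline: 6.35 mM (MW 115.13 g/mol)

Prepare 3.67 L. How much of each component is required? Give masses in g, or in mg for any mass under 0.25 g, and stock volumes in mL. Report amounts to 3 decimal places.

Working volume: 3.67 L.
monopotassium phosphate: 1.36 g per 100 mL × 3670 mL ÷ 100 = 49.912 g
sodium citrate dihydrate: 0.32 g per 100 mL × 3670 mL ÷ 100 = 11.744 g
ammonium chloride: V = C2·V2/C1 = 27.9 mM × 3670 mL ÷ 396 mM = 258.568 mL
neutral red: 41.5 mg/L × 3.67 L = 152.305 mg
L-proline: 6.35 mmol/L × 115.13 g/mol × 3.67 L ÷ 1000 = 2.683 g

monopotassium phosphate 49.912 g; sodium citrate dihydrate 11.744 g; ammonium chloride 258.568 mL; neutral red 152.305 mg; L-proline 2.683 g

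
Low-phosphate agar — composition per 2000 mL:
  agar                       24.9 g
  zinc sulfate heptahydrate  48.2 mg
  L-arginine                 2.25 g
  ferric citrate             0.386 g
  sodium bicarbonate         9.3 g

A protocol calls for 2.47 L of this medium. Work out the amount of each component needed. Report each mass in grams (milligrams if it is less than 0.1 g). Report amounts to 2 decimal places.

Ratio of target to recipe volume: 2470 / 2000 = 1.235.
agar: 24.9 g × (2470 mL / 2000 mL) = 30.75 g
zinc sulfate heptahydrate: 48.2 mg × (2470 mL / 2000 mL) = 59.53 mg
L-arginine: 2.25 g × (2470 mL / 2000 mL) = 2.78 g
ferric citrate: 0.386 g × (2470 mL / 2000 mL) = 0.48 g
sodium bicarbonate: 9.3 g × (2470 mL / 2000 mL) = 11.49 g

agar 30.75 g; zinc sulfate heptahydrate 59.53 mg; L-arginine 2.78 g; ferric citrate 0.48 g; sodium bicarbonate 11.49 g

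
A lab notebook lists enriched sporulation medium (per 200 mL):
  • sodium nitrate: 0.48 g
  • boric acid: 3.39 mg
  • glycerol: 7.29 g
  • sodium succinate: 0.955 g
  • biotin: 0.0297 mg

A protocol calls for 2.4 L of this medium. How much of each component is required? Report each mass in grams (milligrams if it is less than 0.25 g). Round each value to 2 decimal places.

Scale factor = 2400 mL / 200 mL = 12.
sodium nitrate: 0.48 g × (2400 mL / 200 mL) = 5.76 g
boric acid: 3.39 mg × (2400 mL / 200 mL) = 40.68 mg
glycerol: 7.29 g × (2400 mL / 200 mL) = 87.48 g
sodium succinate: 0.955 g × (2400 mL / 200 mL) = 11.46 g
biotin: 0.0297 mg × (2400 mL / 200 mL) = 0.36 mg

sodium nitrate 5.76 g; boric acid 40.68 mg; glycerol 87.48 g; sodium succinate 11.46 g; biotin 0.36 mg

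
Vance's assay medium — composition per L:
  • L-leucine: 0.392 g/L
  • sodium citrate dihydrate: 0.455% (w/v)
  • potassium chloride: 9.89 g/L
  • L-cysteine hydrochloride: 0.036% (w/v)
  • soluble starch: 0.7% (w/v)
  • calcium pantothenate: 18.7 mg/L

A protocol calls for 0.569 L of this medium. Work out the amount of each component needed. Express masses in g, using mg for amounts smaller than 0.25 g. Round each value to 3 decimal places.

Scale factor relative to 1 L: 0.569.
L-leucine: 0.392 g/L × 0.569 L = 0.223048 g = 223.048 mg
sodium citrate dihydrate: 0.455% w/v = 4.55 g/L → 4.55 × 0.569 L = 2.589 g
potassium chloride: 9.89 g/L × 0.569 L = 5.627 g
L-cysteine hydrochloride: 0.036% w/v = 0.36 g/L → 0.36 × 0.569 L = 0.20484 g = 204.840 mg
soluble starch: 0.7% w/v = 7 g/L → 7 × 0.569 L = 3.983 g
calcium pantothenate: 18.7 mg/L × 0.569 L = 10.640 mg

L-leucine 223.048 mg; sodium citrate dihydrate 2.589 g; potassium chloride 5.627 g; L-cysteine hydrochloride 204.840 mg; soluble starch 3.983 g; calcium pantothenate 10.640 mg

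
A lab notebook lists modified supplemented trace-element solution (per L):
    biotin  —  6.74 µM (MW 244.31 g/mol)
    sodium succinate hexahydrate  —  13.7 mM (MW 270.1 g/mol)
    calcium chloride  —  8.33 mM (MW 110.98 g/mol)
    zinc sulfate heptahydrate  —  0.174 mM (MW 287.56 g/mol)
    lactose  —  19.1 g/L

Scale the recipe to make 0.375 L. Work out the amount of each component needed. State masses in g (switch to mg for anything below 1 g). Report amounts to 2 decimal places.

biotin 0.62 mg; sodium succinate hexahydrate 1.39 g; calcium chloride 346.67 mg; zinc sulfate heptahydrate 18.76 mg; lactose 7.16 g

Working volume: 0.375 L.
biotin: 6.74 µmol/L × 244.31 g/mol × 0.375 L ÷ 1000 = 0.62 mg
sodium succinate hexahydrate: 13.7 mmol/L × 270.1 g/mol × 0.375 L ÷ 1000 = 1.39 g
calcium chloride: 8.33 mmol/L × 110.98 mg/mmol × 0.375 L = 346.67 mg
zinc sulfate heptahydrate: 0.174 mmol/L × 287.56 mg/mmol × 0.375 L = 18.76 mg
lactose: 19.1 g/L × 0.375 L = 7.16 g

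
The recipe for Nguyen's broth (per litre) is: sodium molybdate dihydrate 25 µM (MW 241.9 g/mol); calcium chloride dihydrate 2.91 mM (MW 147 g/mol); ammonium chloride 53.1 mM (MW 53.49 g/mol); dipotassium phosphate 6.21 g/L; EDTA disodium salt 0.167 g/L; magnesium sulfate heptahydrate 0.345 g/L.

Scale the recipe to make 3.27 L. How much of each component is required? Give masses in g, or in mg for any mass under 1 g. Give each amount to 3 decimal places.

sodium molybdate dihydrate 19.775 mg; calcium chloride dihydrate 1.399 g; ammonium chloride 9.288 g; dipotassium phosphate 20.307 g; EDTA disodium salt 546.090 mg; magnesium sulfate heptahydrate 1.128 g

Scale factor relative to 1 L: 3.27.
sodium molybdate dihydrate: 25 µmol/L × 241.9 g/mol × 3.27 L ÷ 1000 = 19.775 mg
calcium chloride dihydrate: 2.91 mmol/L × 147 g/mol × 3.27 L ÷ 1000 = 1.399 g
ammonium chloride: 53.1 mmol/L × 53.49 g/mol × 3.27 L ÷ 1000 = 9.288 g
dipotassium phosphate: 6.21 g/L × 3.27 L = 20.307 g
EDTA disodium salt: 0.167 g/L × 3.27 L = 0.54609 g = 546.090 mg
magnesium sulfate heptahydrate: 0.345 g/L × 3.27 L = 1.128 g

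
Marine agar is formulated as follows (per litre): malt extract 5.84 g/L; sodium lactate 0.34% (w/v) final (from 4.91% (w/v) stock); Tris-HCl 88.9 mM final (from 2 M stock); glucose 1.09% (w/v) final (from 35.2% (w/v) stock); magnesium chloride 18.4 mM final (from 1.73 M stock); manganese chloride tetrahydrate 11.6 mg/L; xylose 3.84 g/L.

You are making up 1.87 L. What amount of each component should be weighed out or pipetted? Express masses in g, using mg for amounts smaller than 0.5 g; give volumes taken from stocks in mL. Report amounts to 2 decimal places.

malt extract 10.92 g; sodium lactate 129.49 mL; Tris-HCl 83.12 mL; glucose 57.91 mL; magnesium chloride 19.89 mL; manganese chloride tetrahydrate 21.69 mg; xylose 7.18 g

Scale factor relative to 1 L: 1.87.
malt extract: 5.84 g/L × 1.87 L = 10.92 g
sodium lactate: dilute stock: 0.34% ÷ 4.91% × 1870 mL = 129.49 mL
Tris-HCl: C1V1 = C2V2 → 88.9 mM × 1870 mL ÷ 2000 mM = 83.12 mL
glucose: V = C2·V2/C1 = 1.09% ÷ 35.2% × 1870 mL = 57.91 mL
magnesium chloride: dilute stock: 18.4 mM × 1870 mL ÷ 1730 mM = 19.89 mL
manganese chloride tetrahydrate: 11.6 mg/L × 1.87 L = 21.69 mg
xylose: 3.84 g/L × 1.87 L = 7.18 g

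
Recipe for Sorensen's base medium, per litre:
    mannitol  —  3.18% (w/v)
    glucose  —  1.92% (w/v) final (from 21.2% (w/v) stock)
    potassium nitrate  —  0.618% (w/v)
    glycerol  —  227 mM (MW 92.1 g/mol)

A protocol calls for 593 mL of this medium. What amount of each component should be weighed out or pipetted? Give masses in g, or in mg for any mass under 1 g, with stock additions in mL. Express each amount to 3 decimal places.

Scale factor relative to 1 L: 0.593.
mannitol: 3.18 g per 100 mL × 593 mL ÷ 100 = 18.857 g
glucose: C1V1 = C2V2 → 1.92% ÷ 21.2% × 593 mL = 53.706 mL
potassium nitrate: 0.618% w/v = 6.18 g/L → 6.18 × 0.593 L = 3.665 g
glycerol: 227 mmol/L × 92.1 g/mol × 0.593 L ÷ 1000 = 12.398 g

mannitol 18.857 g; glucose 53.706 mL; potassium nitrate 3.665 g; glycerol 12.398 g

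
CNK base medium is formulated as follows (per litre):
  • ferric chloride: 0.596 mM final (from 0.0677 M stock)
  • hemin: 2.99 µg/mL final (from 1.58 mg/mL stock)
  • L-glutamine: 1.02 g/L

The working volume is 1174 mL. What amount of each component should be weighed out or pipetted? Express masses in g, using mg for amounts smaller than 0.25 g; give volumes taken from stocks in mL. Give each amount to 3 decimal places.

ferric chloride 10.335 mL; hemin 2.222 mL; L-glutamine 1.197 g

Working volume: 1174 mL = 1.174 L.
ferric chloride: dilute stock: 0.596 mM × 1174 mL ÷ 67.7 mM = 10.335 mL
hemin: V = C2·V2/C1 = 2.99 µg/mL × 1174 mL ÷ 1580 µg/mL = 2.222 mL
L-glutamine: 1.02 g/L × 1.174 L = 1.197 g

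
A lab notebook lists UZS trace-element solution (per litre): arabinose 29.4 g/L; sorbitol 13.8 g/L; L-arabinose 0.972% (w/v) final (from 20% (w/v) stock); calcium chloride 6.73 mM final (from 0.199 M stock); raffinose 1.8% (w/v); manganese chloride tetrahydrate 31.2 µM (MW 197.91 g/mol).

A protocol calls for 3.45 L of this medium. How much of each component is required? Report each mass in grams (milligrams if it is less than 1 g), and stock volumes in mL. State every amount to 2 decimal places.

Scale factor relative to 1 L: 3.45.
arabinose: 29.4 g/L × 3.45 L = 101.43 g
sorbitol: 13.8 g/L × 3.45 L = 47.61 g
L-arabinose: C1V1 = C2V2 → 0.972% ÷ 20% × 3450 mL = 167.67 mL
calcium chloride: C1V1 = C2V2 → 6.73 mM × 3450 mL ÷ 199 mM = 116.68 mL
raffinose: 1.8 g per 100 mL × 3450 mL ÷ 100 = 62.10 g
manganese chloride tetrahydrate: 31.2 µmol/L × 197.91 g/mol × 3.45 L ÷ 1000 = 21.30 mg

arabinose 101.43 g; sorbitol 47.61 g; L-arabinose 167.67 mL; calcium chloride 116.68 mL; raffinose 62.10 g; manganese chloride tetrahydrate 21.30 mg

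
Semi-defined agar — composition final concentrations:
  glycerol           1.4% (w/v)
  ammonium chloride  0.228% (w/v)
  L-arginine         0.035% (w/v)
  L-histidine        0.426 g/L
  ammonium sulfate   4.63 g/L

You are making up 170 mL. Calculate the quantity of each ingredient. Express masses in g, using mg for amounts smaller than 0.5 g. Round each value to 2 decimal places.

Working volume: 170 mL = 0.17 L.
glycerol: 1.4 g per 100 mL × 170 mL ÷ 100 = 2.38 g
ammonium chloride: 0.228 g per 100 mL × 170 mL ÷ 100 = 0.3876 g = 387.60 mg
L-arginine: 0.035 g per 100 mL × 170 mL ÷ 100 = 0.0595 g = 59.50 mg
L-histidine: 0.426 g/L × 0.17 L = 0.07242 g = 72.42 mg
ammonium sulfate: 4.63 g/L × 0.17 L = 0.79 g

glycerol 2.38 g; ammonium chloride 387.60 mg; L-arginine 59.50 mg; L-histidine 72.42 mg; ammonium sulfate 0.79 g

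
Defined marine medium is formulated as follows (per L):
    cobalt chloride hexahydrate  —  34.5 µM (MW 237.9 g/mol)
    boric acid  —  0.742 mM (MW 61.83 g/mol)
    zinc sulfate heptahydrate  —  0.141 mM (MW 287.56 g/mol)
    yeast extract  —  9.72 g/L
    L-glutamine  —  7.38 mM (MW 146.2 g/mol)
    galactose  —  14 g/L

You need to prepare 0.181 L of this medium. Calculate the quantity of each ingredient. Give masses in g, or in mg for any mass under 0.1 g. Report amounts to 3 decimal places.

cobalt chloride hexahydrate 1.486 mg; boric acid 8.304 mg; zinc sulfate heptahydrate 7.339 mg; yeast extract 1.759 g; L-glutamine 0.195 g; galactose 2.534 g

Scale factor relative to 1 L: 0.181.
cobalt chloride hexahydrate: 34.5 µmol/L × 237.9 g/mol × 0.181 L ÷ 1000 = 1.486 mg
boric acid: 0.742 mmol/L × 61.83 mg/mmol × 0.181 L = 8.304 mg
zinc sulfate heptahydrate: 0.141 mmol/L × 287.56 mg/mmol × 0.181 L = 7.339 mg
yeast extract: 9.72 g/L × 0.181 L = 1.759 g
L-glutamine: 7.38 mmol/L × 146.2 g/mol × 0.181 L ÷ 1000 = 0.195 g
galactose: 14 g/L × 0.181 L = 2.534 g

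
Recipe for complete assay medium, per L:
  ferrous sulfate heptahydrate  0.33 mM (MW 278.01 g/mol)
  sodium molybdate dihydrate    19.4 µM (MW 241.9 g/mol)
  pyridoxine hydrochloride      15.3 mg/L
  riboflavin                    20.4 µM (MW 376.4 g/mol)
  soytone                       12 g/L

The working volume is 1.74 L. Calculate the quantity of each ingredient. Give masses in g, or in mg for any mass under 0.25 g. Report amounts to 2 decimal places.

ferrous sulfate heptahydrate 159.63 mg; sodium molybdate dihydrate 8.17 mg; pyridoxine hydrochloride 26.62 mg; riboflavin 13.36 mg; soytone 20.88 g

Working volume: 1.74 L.
ferrous sulfate heptahydrate: 0.33 mmol/L × 278.01 mg/mmol × 1.74 L = 159.63 mg
sodium molybdate dihydrate: 19.4 µmol/L × 241.9 g/mol × 1.74 L ÷ 1000 = 8.17 mg
pyridoxine hydrochloride: 15.3 mg/L × 1.74 L = 26.62 mg
riboflavin: 20.4 µmol/L × 376.4 g/mol × 1.74 L ÷ 1000 = 13.36 mg
soytone: 12 g/L × 1.74 L = 20.88 g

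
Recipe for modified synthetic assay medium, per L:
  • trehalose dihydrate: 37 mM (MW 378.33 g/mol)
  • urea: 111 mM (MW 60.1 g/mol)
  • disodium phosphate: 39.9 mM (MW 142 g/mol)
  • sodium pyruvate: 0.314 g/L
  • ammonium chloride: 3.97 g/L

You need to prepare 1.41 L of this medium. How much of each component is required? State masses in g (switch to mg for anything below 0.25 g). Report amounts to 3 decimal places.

Scale factor relative to 1 L: 1.41.
trehalose dihydrate: 37 mmol/L × 378.33 g/mol × 1.41 L ÷ 1000 = 19.737 g
urea: 111 mmol/L × 60.1 g/mol × 1.41 L ÷ 1000 = 9.406 g
disodium phosphate: 39.9 mmol/L × 142 g/mol × 1.41 L ÷ 1000 = 7.989 g
sodium pyruvate: 0.314 g/L × 1.41 L = 0.443 g
ammonium chloride: 3.97 g/L × 1.41 L = 5.598 g

trehalose dihydrate 19.737 g; urea 9.406 g; disodium phosphate 7.989 g; sodium pyruvate 0.443 g; ammonium chloride 5.598 g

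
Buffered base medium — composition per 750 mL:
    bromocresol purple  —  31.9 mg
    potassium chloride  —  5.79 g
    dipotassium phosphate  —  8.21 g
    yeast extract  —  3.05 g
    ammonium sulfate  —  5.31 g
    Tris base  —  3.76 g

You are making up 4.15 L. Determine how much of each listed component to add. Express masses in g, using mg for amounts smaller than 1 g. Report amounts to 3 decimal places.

bromocresol purple 176.513 mg; potassium chloride 32.038 g; dipotassium phosphate 45.429 g; yeast extract 16.877 g; ammonium sulfate 29.382 g; Tris base 20.805 g

Scale factor = 4150 mL / 750 mL = 5.53333.
bromocresol purple: 31.9 mg × (4150 mL / 750 mL) = 176.513 mg
potassium chloride: 5.79 g × (4150 mL / 750 mL) = 32.038 g
dipotassium phosphate: 8.21 g × (4150 mL / 750 mL) = 45.429 g
yeast extract: 3.05 g × (4150 mL / 750 mL) = 16.877 g
ammonium sulfate: 5.31 g × (4150 mL / 750 mL) = 29.382 g
Tris base: 3.76 g × (4150 mL / 750 mL) = 20.805 g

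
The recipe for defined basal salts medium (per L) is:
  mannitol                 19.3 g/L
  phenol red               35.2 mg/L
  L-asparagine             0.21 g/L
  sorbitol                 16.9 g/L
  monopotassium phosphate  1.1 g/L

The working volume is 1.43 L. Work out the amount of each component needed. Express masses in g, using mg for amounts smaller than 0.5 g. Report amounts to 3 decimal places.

Scale factor relative to 1 L: 1.43.
mannitol: 19.3 g/L × 1.43 L = 27.599 g
phenol red: 35.2 mg/L × 1.43 L = 50.336 mg
L-asparagine: 0.21 g/L × 1.43 L = 0.3003 g = 300.300 mg
sorbitol: 16.9 g/L × 1.43 L = 24.167 g
monopotassium phosphate: 1.1 g/L × 1.43 L = 1.573 g

mannitol 27.599 g; phenol red 50.336 mg; L-asparagine 300.300 mg; sorbitol 24.167 g; monopotassium phosphate 1.573 g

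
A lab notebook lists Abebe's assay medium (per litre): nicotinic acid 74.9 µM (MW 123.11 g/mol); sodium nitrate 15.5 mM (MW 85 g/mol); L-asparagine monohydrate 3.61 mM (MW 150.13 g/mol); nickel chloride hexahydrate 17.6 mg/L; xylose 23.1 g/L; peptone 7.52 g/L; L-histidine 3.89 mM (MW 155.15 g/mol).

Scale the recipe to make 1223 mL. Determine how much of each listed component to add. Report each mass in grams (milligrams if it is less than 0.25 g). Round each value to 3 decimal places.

Scale factor relative to 1 L: 1.223.
nicotinic acid: 74.9 µmol/L × 123.11 g/mol × 1.223 L ÷ 1000 = 11.277 mg
sodium nitrate: 15.5 mmol/L × 85 g/mol × 1.223 L ÷ 1000 = 1.611 g
L-asparagine monohydrate: 3.61 mmol/L × 150.13 g/mol × 1.223 L ÷ 1000 = 0.663 g
nickel chloride hexahydrate: 17.6 mg/L × 1.223 L = 21.525 mg
xylose: 23.1 g/L × 1.223 L = 28.251 g
peptone: 7.52 g/L × 1.223 L = 9.197 g
L-histidine: 3.89 mmol/L × 155.15 g/mol × 1.223 L ÷ 1000 = 0.738 g

nicotinic acid 11.277 mg; sodium nitrate 1.611 g; L-asparagine monohydrate 0.663 g; nickel chloride hexahydrate 21.525 mg; xylose 28.251 g; peptone 9.197 g; L-histidine 0.738 g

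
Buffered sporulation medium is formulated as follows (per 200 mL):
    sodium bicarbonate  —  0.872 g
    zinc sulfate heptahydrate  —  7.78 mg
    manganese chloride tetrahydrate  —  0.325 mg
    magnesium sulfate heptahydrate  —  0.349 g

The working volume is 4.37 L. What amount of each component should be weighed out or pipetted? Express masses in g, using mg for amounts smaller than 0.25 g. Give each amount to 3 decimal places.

sodium bicarbonate 19.053 g; zinc sulfate heptahydrate 169.993 mg; manganese chloride tetrahydrate 7.101 mg; magnesium sulfate heptahydrate 7.626 g

Scale factor = 4370 mL / 200 mL = 21.85.
sodium bicarbonate: 0.872 g × (4370 mL / 200 mL) = 19.053 g
zinc sulfate heptahydrate: 7.78 mg × (4370 mL / 200 mL) = 169.993 mg
manganese chloride tetrahydrate: 0.325 mg × (4370 mL / 200 mL) = 7.101 mg
magnesium sulfate heptahydrate: 0.349 g × (4370 mL / 200 mL) = 7.626 g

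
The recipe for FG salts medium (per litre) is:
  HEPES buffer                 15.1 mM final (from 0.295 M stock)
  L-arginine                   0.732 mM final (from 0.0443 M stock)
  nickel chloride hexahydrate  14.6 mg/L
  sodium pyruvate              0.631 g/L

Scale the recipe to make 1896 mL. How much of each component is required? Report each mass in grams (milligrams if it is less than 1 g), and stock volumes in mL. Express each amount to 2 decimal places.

Target volume = 1896 mL = 1.896 L.
HEPES buffer: dilute stock: 15.1 mM × 1896 mL ÷ 295 mM = 97.05 mL
L-arginine: C1V1 = C2V2 → 0.732 mM × 1896 mL ÷ 44.3 mM = 31.33 mL
nickel chloride hexahydrate: 14.6 mg/L × 1.896 L = 27.68 mg
sodium pyruvate: 0.631 g/L × 1.896 L = 1.20 g

HEPES buffer 97.05 mL; L-arginine 31.33 mL; nickel chloride hexahydrate 27.68 mg; sodium pyruvate 1.20 g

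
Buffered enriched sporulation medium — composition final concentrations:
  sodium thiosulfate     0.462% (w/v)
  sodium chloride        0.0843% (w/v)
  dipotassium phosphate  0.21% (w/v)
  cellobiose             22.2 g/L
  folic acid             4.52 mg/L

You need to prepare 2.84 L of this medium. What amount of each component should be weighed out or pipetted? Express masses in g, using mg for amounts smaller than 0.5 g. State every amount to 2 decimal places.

Working volume: 2.84 L.
sodium thiosulfate: 0.462 g per 100 mL × 2840 mL ÷ 100 = 13.12 g
sodium chloride: 0.0843% w/v = 0.843 g/L → 0.843 × 2.84 L = 2.39 g
dipotassium phosphate: 0.21% w/v = 2.1 g/L → 2.1 × 2.84 L = 5.96 g
cellobiose: 22.2 g/L × 2.84 L = 63.05 g
folic acid: 4.52 mg/L × 2.84 L = 12.84 mg

sodium thiosulfate 13.12 g; sodium chloride 2.39 g; dipotassium phosphate 5.96 g; cellobiose 63.05 g; folic acid 12.84 mg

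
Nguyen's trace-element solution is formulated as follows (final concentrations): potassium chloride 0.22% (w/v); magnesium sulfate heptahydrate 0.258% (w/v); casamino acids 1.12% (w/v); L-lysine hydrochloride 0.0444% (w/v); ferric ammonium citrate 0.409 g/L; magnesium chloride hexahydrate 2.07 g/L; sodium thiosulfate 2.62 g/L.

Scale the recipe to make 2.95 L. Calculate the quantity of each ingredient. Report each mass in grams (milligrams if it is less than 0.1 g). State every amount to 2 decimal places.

Scale factor relative to 1 L: 2.95.
potassium chloride: 0.22% w/v = 2.2 g/L → 2.2 × 2.95 L = 6.49 g
magnesium sulfate heptahydrate: 0.258% w/v = 2.58 g/L → 2.58 × 2.95 L = 7.61 g
casamino acids: 1.12 g per 100 mL × 2950 mL ÷ 100 = 33.04 g
L-lysine hydrochloride: 0.0444 g per 100 mL × 2950 mL ÷ 100 = 1.31 g
ferric ammonium citrate: 0.409 g/L × 2.95 L = 1.21 g
magnesium chloride hexahydrate: 2.07 g/L × 2.95 L = 6.11 g
sodium thiosulfate: 2.62 g/L × 2.95 L = 7.73 g

potassium chloride 6.49 g; magnesium sulfate heptahydrate 7.61 g; casamino acids 33.04 g; L-lysine hydrochloride 1.31 g; ferric ammonium citrate 1.21 g; magnesium chloride hexahydrate 6.11 g; sodium thiosulfate 7.73 g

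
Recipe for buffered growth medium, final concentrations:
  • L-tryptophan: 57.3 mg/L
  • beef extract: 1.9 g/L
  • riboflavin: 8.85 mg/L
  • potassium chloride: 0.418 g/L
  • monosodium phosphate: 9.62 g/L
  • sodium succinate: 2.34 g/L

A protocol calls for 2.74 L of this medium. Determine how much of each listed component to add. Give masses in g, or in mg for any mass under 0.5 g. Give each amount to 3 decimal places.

Working volume: 2.74 L.
L-tryptophan: 57.3 mg/L × 2.74 L = 157.002 mg
beef extract: 1.9 g/L × 2.74 L = 5.206 g
riboflavin: 8.85 mg/L × 2.74 L = 24.249 mg
potassium chloride: 0.418 g/L × 2.74 L = 1.145 g
monosodium phosphate: 9.62 g/L × 2.74 L = 26.359 g
sodium succinate: 2.34 g/L × 2.74 L = 6.412 g

L-tryptophan 157.002 mg; beef extract 5.206 g; riboflavin 24.249 mg; potassium chloride 1.145 g; monosodium phosphate 26.359 g; sodium succinate 6.412 g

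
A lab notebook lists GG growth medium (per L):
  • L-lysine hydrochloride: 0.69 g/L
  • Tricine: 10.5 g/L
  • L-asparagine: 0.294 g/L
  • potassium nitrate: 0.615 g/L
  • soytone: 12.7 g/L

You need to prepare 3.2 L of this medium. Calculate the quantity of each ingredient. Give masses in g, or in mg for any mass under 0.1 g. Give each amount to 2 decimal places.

Working volume: 3.2 L.
L-lysine hydrochloride: 0.69 g/L × 3.2 L = 2.21 g
Tricine: 10.5 g/L × 3.2 L = 33.60 g
L-asparagine: 0.294 g/L × 3.2 L = 0.94 g
potassium nitrate: 0.615 g/L × 3.2 L = 1.97 g
soytone: 12.7 g/L × 3.2 L = 40.64 g

L-lysine hydrochloride 2.21 g; Tricine 33.60 g; L-asparagine 0.94 g; potassium nitrate 1.97 g; soytone 40.64 g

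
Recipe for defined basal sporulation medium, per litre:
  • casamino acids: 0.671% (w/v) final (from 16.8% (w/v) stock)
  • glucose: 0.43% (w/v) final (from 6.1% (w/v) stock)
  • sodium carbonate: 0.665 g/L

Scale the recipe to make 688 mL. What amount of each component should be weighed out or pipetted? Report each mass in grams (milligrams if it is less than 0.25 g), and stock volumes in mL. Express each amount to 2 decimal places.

Scale factor relative to 1 L: 0.688.
casamino acids: V = C2·V2/C1 = 0.671% ÷ 16.8% × 688 mL = 27.48 mL
glucose: dilute stock: 0.43% ÷ 6.1% × 688 mL = 48.50 mL
sodium carbonate: 0.665 g/L × 0.688 L = 0.46 g

casamino acids 27.48 mL; glucose 48.50 mL; sodium carbonate 0.46 g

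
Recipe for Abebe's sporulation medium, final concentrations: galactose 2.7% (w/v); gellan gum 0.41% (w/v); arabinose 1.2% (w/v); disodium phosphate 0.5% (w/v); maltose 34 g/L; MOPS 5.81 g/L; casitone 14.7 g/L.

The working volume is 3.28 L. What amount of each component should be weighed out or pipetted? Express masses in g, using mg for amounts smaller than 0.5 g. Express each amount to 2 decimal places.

galactose 88.56 g; gellan gum 13.45 g; arabinose 39.36 g; disodium phosphate 16.40 g; maltose 111.52 g; MOPS 19.06 g; casitone 48.22 g

Scale factor relative to 1 L: 3.28.
galactose: 2.7 g per 100 mL × 3280 mL ÷ 100 = 88.56 g
gellan gum: 0.41 g per 100 mL × 3280 mL ÷ 100 = 13.45 g
arabinose: 1.2 g per 100 mL × 3280 mL ÷ 100 = 39.36 g
disodium phosphate: 0.5 g per 100 mL × 3280 mL ÷ 100 = 16.40 g
maltose: 34 g/L × 3.28 L = 111.52 g
MOPS: 5.81 g/L × 3.28 L = 19.06 g
casitone: 14.7 g/L × 3.28 L = 48.22 g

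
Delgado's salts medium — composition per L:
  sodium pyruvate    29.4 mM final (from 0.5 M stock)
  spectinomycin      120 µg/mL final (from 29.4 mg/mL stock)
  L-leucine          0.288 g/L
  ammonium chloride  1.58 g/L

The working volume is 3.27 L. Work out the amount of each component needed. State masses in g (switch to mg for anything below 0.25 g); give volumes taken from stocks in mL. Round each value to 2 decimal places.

Working volume: 3.27 L.
sodium pyruvate: dilute stock: 29.4 mM × 3270 mL ÷ 500 mM = 192.28 mL
spectinomycin: dilute stock: 120 µg/mL × 3270 mL ÷ 29400 µg/mL = 13.35 mL
L-leucine: 0.288 g/L × 3.27 L = 0.94 g
ammonium chloride: 1.58 g/L × 3.27 L = 5.17 g

sodium pyruvate 192.28 mL; spectinomycin 13.35 mL; L-leucine 0.94 g; ammonium chloride 5.17 g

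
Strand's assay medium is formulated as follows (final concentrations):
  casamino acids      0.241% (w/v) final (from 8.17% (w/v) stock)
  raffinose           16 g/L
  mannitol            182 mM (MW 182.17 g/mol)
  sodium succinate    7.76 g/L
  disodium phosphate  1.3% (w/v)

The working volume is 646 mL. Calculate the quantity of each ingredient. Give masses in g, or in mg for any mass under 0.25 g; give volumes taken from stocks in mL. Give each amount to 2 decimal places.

casamino acids 19.06 mL; raffinose 10.34 g; mannitol 21.42 g; sodium succinate 5.01 g; disodium phosphate 8.40 g

Working volume: 646 mL = 0.646 L.
casamino acids: dilute stock: 0.241% ÷ 8.17% × 646 mL = 19.06 mL
raffinose: 16 g/L × 0.646 L = 10.34 g
mannitol: 182 mmol/L × 182.17 g/mol × 0.646 L ÷ 1000 = 21.42 g
sodium succinate: 7.76 g/L × 0.646 L = 5.01 g
disodium phosphate: 1.3 g per 100 mL × 646 mL ÷ 100 = 8.40 g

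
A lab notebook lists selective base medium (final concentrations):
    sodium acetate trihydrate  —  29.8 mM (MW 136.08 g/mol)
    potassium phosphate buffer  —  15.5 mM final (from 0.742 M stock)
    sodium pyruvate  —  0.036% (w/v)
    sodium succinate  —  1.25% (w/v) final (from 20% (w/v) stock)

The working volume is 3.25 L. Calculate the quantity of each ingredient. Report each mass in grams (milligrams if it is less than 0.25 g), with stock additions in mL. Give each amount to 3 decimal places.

Working volume: 3.25 L.
sodium acetate trihydrate: 29.8 mmol/L × 136.08 g/mol × 3.25 L ÷ 1000 = 13.179 g
potassium phosphate buffer: C1V1 = C2V2 → 15.5 mM × 3250 mL ÷ 742 mM = 67.891 mL
sodium pyruvate: 0.036% w/v = 0.36 g/L → 0.36 × 3.25 L = 1.170 g
sodium succinate: C1V1 = C2V2 → 1.25% ÷ 20% × 3250 mL = 203.125 mL

sodium acetate trihydrate 13.179 g; potassium phosphate buffer 67.891 mL; sodium pyruvate 1.170 g; sodium succinate 203.125 mL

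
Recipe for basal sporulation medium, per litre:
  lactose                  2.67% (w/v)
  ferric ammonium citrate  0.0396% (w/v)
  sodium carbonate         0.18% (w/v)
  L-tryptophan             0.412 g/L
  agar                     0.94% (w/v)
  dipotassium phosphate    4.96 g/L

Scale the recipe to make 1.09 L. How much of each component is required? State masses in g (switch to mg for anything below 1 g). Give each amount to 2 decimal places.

lactose 29.10 g; ferric ammonium citrate 431.64 mg; sodium carbonate 1.96 g; L-tryptophan 449.08 mg; agar 10.25 g; dipotassium phosphate 5.41 g

Working volume: 1.09 L.
lactose: 2.67 g per 100 mL × 1090 mL ÷ 100 = 29.10 g
ferric ammonium citrate: 0.0396% w/v = 0.396 g/L → 0.396 × 1.09 L = 0.43164 g = 431.64 mg
sodium carbonate: 0.18 g per 100 mL × 1090 mL ÷ 100 = 1.96 g
L-tryptophan: 0.412 g/L × 1.09 L = 0.44908 g = 449.08 mg
agar: 0.94 g per 100 mL × 1090 mL ÷ 100 = 10.25 g
dipotassium phosphate: 4.96 g/L × 1.09 L = 5.41 g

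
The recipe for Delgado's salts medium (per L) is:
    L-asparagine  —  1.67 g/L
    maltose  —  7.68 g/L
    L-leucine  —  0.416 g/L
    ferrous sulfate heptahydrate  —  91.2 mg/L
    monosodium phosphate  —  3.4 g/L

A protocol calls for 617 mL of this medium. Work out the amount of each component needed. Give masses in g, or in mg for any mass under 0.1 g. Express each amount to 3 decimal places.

Scale factor relative to 1 L: 0.617.
L-asparagine: 1.67 g/L × 0.617 L = 1.030 g
maltose: 7.68 g/L × 0.617 L = 4.739 g
L-leucine: 0.416 g/L × 0.617 L = 0.257 g
ferrous sulfate heptahydrate: 91.2 mg/L × 0.617 L = 56.270 mg
monosodium phosphate: 3.4 g/L × 0.617 L = 2.098 g

L-asparagine 1.030 g; maltose 4.739 g; L-leucine 0.257 g; ferrous sulfate heptahydrate 56.270 mg; monosodium phosphate 2.098 g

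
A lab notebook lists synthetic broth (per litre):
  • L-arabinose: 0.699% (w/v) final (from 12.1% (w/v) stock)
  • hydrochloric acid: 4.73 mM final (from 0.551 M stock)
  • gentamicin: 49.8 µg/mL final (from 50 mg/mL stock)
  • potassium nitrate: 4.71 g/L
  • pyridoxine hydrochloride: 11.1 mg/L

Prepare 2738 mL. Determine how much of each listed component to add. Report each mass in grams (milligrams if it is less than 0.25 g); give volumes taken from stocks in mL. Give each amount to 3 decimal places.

Working volume: 2738 mL = 2.738 L.
L-arabinose: C1V1 = C2V2 → 0.699% ÷ 12.1% × 2738 mL = 158.170 mL
hydrochloric acid: dilute stock: 4.73 mM × 2738 mL ÷ 551 mM = 23.504 mL
gentamicin: V = C2·V2/C1 = 49.8 µg/mL × 2738 mL ÷ 50000 µg/mL = 2.727 mL
potassium nitrate: 4.71 g/L × 2.738 L = 12.896 g
pyridoxine hydrochloride: 11.1 mg/L × 2.738 L = 30.392 mg

L-arabinose 158.170 mL; hydrochloric acid 23.504 mL; gentamicin 2.727 mL; potassium nitrate 12.896 g; pyridoxine hydrochloride 30.392 mg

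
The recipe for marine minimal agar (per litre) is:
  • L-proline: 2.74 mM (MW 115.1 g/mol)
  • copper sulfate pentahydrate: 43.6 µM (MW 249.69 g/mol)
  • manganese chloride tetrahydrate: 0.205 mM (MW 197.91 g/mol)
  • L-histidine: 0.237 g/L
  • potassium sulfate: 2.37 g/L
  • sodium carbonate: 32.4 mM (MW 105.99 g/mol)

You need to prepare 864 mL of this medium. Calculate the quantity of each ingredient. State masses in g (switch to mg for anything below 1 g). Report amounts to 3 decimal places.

L-proline 272.483 mg; copper sulfate pentahydrate 9.406 mg; manganese chloride tetrahydrate 35.054 mg; L-histidine 204.768 mg; potassium sulfate 2.048 g; sodium carbonate 2.967 g

Working volume: 864 mL = 0.864 L.
L-proline: 2.74 mmol/L × 115.1 mg/mmol × 0.864 L = 272.483 mg
copper sulfate pentahydrate: 43.6 µmol/L × 249.69 g/mol × 0.864 L ÷ 1000 = 9.406 mg
manganese chloride tetrahydrate: 0.205 mmol/L × 197.91 mg/mmol × 0.864 L = 35.054 mg
L-histidine: 0.237 g/L × 0.864 L = 0.204768 g = 204.768 mg
potassium sulfate: 2.37 g/L × 0.864 L = 2.048 g
sodium carbonate: 32.4 mmol/L × 105.99 g/mol × 0.864 L ÷ 1000 = 2.967 g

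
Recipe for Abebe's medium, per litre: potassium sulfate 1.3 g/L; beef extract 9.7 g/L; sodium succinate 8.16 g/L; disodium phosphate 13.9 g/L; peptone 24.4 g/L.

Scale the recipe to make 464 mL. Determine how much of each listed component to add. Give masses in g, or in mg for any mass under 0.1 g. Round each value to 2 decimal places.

potassium sulfate 0.60 g; beef extract 4.50 g; sodium succinate 3.79 g; disodium phosphate 6.45 g; peptone 11.32 g

Target volume = 464 mL = 0.464 L.
potassium sulfate: 1.3 g/L × 0.464 L = 0.60 g
beef extract: 9.7 g/L × 0.464 L = 4.50 g
sodium succinate: 8.16 g/L × 0.464 L = 3.79 g
disodium phosphate: 13.9 g/L × 0.464 L = 6.45 g
peptone: 24.4 g/L × 0.464 L = 11.32 g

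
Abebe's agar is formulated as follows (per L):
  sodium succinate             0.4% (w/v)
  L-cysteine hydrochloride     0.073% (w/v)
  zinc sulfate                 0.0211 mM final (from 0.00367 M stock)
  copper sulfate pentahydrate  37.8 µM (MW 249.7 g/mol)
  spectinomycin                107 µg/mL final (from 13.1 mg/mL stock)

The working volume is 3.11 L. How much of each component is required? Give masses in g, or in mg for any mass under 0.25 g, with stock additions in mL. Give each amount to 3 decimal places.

Working volume: 3.11 L.
sodium succinate: 0.4% w/v = 4 g/L → 4 × 3.11 L = 12.440 g
L-cysteine hydrochloride: 0.073 g per 100 mL × 3110 mL ÷ 100 = 2.270 g
zinc sulfate: V = C2·V2/C1 = 0.0211 mM × 3110 mL ÷ 3.67 mM = 17.880 mL
copper sulfate pentahydrate: 37.8 µmol/L × 249.7 g/mol × 3.11 L ÷ 1000 = 29.354 mg
spectinomycin: dilute stock: 107 µg/mL × 3110 mL ÷ 13100 µg/mL = 25.402 mL

sodium succinate 12.440 g; L-cysteine hydrochloride 2.270 g; zinc sulfate 17.880 mL; copper sulfate pentahydrate 29.354 mg; spectinomycin 25.402 mL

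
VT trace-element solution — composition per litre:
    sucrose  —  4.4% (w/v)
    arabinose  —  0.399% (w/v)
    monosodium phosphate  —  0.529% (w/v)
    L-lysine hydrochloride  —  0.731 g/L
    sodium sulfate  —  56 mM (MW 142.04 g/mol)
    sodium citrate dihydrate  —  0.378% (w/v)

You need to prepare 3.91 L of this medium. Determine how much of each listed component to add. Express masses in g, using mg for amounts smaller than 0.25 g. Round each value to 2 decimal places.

sucrose 172.04 g; arabinose 15.60 g; monosodium phosphate 20.68 g; L-lysine hydrochloride 2.86 g; sodium sulfate 31.10 g; sodium citrate dihydrate 14.78 g

Working volume: 3.91 L.
sucrose: 4.4 g per 100 mL × 3910 mL ÷ 100 = 172.04 g
arabinose: 0.399% w/v = 3.99 g/L → 3.99 × 3.91 L = 15.60 g
monosodium phosphate: 0.529% w/v = 5.29 g/L → 5.29 × 3.91 L = 20.68 g
L-lysine hydrochloride: 0.731 g/L × 3.91 L = 2.86 g
sodium sulfate: 56 mmol/L × 142.04 g/mol × 3.91 L ÷ 1000 = 31.10 g
sodium citrate dihydrate: 0.378 g per 100 mL × 3910 mL ÷ 100 = 14.78 g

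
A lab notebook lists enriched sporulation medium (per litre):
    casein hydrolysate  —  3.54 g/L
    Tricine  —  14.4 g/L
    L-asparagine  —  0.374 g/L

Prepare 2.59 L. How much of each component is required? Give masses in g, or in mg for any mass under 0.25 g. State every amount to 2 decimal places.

casein hydrolysate 9.17 g; Tricine 37.30 g; L-asparagine 0.97 g

Scale factor relative to 1 L: 2.59.
casein hydrolysate: 3.54 g/L × 2.59 L = 9.17 g
Tricine: 14.4 g/L × 2.59 L = 37.30 g
L-asparagine: 0.374 g/L × 2.59 L = 0.97 g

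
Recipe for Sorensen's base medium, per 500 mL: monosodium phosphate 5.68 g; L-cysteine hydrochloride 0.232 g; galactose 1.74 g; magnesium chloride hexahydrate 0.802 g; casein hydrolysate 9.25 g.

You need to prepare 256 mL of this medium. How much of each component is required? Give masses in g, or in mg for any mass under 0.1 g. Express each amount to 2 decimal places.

monosodium phosphate 2.91 g; L-cysteine hydrochloride 0.12 g; galactose 0.89 g; magnesium chloride hexahydrate 0.41 g; casein hydrolysate 4.74 g

Ratio of target to recipe volume: 256 / 500 = 0.512.
monosodium phosphate: 5.68 g × (256 mL / 500 mL) = 2.91 g
L-cysteine hydrochloride: 0.232 g × (256 mL / 500 mL) = 0.12 g
galactose: 1.74 g × (256 mL / 500 mL) = 0.89 g
magnesium chloride hexahydrate: 0.802 g × (256 mL / 500 mL) = 0.41 g
casein hydrolysate: 9.25 g × (256 mL / 500 mL) = 4.74 g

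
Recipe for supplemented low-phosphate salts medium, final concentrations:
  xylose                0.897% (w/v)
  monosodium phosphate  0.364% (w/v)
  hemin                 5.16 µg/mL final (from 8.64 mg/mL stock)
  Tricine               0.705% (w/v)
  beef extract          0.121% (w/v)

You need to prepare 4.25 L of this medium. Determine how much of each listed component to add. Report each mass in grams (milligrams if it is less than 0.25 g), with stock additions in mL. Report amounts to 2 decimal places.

xylose 38.12 g; monosodium phosphate 15.47 g; hemin 2.54 mL; Tricine 29.96 g; beef extract 5.14 g

Working volume: 4.25 L.
xylose: 0.897 g per 100 mL × 4250 mL ÷ 100 = 38.12 g
monosodium phosphate: 0.364% w/v = 3.64 g/L → 3.64 × 4.25 L = 15.47 g
hemin: dilute stock: 5.16 µg/mL × 4250 mL ÷ 8640 µg/mL = 2.54 mL
Tricine: 0.705% w/v = 7.05 g/L → 7.05 × 4.25 L = 29.96 g
beef extract: 0.121% w/v = 1.21 g/L → 1.21 × 4.25 L = 5.14 g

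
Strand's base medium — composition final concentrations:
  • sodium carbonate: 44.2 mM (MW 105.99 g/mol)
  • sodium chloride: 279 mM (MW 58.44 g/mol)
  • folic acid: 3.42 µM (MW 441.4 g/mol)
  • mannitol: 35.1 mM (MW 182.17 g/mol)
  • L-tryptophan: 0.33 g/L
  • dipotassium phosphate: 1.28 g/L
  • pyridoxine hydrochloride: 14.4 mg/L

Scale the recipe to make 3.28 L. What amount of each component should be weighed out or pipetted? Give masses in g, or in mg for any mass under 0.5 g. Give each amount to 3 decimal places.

sodium carbonate 15.366 g; sodium chloride 53.480 g; folic acid 4.951 mg; mannitol 20.973 g; L-tryptophan 1.082 g; dipotassium phosphate 4.198 g; pyridoxine hydrochloride 47.232 mg

Scale factor relative to 1 L: 3.28.
sodium carbonate: 44.2 mmol/L × 105.99 g/mol × 3.28 L ÷ 1000 = 15.366 g
sodium chloride: 279 mmol/L × 58.44 g/mol × 3.28 L ÷ 1000 = 53.480 g
folic acid: 3.42 µmol/L × 441.4 g/mol × 3.28 L ÷ 1000 = 4.951 mg
mannitol: 35.1 mmol/L × 182.17 g/mol × 3.28 L ÷ 1000 = 20.973 g
L-tryptophan: 0.33 g/L × 3.28 L = 1.082 g
dipotassium phosphate: 1.28 g/L × 3.28 L = 4.198 g
pyridoxine hydrochloride: 14.4 mg/L × 3.28 L = 47.232 mg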